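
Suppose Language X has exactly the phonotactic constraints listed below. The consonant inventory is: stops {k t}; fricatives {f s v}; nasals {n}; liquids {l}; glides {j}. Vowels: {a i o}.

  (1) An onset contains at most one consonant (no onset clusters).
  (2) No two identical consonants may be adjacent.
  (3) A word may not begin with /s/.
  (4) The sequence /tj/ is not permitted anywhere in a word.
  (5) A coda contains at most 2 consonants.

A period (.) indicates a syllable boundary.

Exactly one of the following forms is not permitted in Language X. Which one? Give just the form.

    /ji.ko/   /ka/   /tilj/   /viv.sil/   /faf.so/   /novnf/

/novnf/

/ji.ko/ — σ1 onset /j/, coda /∅/ ok; σ2 onset /k/, coda /∅/ ok → permitted
/ka/ — σ1 onset /k/, coda /∅/ ok → permitted
/tilj/ — σ1 onset /t/, coda /lj/ (2C) ok → permitted
/viv.sil/ — σ1 onset /v/, coda /v/ ok; σ2 onset /s/, coda /l/ ok → permitted
/faf.so/ — σ1 onset /f/, coda /f/ ok; σ2 onset /s/, coda /∅/ ok → permitted
/novnf/ — violates constraint 5: syllable 1 coda /vnf/ has 3 consonants (> 2) → not permitted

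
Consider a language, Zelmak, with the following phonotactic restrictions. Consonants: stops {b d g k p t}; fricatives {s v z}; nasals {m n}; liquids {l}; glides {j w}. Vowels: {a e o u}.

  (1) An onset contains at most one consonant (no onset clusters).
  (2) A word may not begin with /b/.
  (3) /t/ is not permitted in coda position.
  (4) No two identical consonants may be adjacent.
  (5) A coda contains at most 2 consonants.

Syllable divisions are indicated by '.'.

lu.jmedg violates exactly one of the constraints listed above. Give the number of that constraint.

1

lu.jmedg: syllable 2 onset /jm/ has 2 consonants (> 1).
This is a violation of constraint 1: "An onset contains at most one consonant (no onset clusters)."
The remaining constraints (2, 3, 4, 5) are satisfied.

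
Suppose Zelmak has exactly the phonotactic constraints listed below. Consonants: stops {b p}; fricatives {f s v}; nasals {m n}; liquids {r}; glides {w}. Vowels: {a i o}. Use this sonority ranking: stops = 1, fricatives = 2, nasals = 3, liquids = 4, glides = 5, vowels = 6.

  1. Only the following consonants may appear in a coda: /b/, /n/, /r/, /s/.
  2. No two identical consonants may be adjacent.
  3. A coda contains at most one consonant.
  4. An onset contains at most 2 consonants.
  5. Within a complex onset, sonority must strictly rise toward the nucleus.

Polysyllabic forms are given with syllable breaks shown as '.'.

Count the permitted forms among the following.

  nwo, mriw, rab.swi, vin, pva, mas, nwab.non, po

7

nwo — σ1 onset /nw/ (3→5 rises), coda /∅/ ok → permitted
mriw — violates constraint 1: syllable 1 coda contains /w/, which is not a licensed coda consonant → not permitted
rab.swi — σ1 onset /r/, coda /b/ ok; σ2 onset /sw/ (2→5 rises), coda /∅/ ok → permitted
vin — σ1 onset /v/, coda /n/ ok → permitted
pva — σ1 onset /pv/ (1→2 rises), coda /∅/ ok → permitted
mas — σ1 onset /m/, coda /s/ ok → permitted
nwab.non — σ1 onset /nw/ (3→5 rises), coda /b/ ok; σ2 onset /n/, coda /n/ ok → permitted
po — σ1 onset /p/, coda /∅/ ok → permitted
Permitted: nwo, rab.swi, vin, pva, mas, nwab.non, po → 7.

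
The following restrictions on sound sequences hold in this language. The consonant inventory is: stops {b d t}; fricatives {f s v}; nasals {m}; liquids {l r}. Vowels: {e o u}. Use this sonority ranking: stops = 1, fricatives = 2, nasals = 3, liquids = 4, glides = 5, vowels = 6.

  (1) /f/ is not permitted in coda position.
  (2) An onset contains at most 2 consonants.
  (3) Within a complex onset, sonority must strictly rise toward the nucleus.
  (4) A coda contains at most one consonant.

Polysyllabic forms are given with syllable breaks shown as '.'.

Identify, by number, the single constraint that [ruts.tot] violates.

4

[ruts.tot]: syllable 1 coda /ts/ has 2 consonants (> 1).
This is a violation of constraint 4: "A coda contains at most one consonant."
The remaining constraints (1, 2, 3) are satisfied.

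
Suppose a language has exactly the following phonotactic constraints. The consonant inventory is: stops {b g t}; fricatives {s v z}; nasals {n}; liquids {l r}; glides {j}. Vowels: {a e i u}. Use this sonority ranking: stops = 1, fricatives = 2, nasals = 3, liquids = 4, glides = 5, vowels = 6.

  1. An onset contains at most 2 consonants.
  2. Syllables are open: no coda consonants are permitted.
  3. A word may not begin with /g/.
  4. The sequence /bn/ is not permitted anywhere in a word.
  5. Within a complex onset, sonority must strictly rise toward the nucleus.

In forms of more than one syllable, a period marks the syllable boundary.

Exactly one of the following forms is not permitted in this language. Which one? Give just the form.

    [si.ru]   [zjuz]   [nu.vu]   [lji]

[zjuz]

[si.ru] — σ1 onset /s/, coda /∅/ ok; σ2 onset /r/, coda /∅/ ok → permitted
[zjuz] — violates constraint 2: syllable 1 coda /z/ has 1 consonant (> 0) → not permitted
[nu.vu] — σ1 onset /n/, coda /∅/ ok; σ2 onset /v/, coda /∅/ ok → permitted
[lji] — σ1 onset /lj/ (4→5 rises), coda /∅/ ok → permitted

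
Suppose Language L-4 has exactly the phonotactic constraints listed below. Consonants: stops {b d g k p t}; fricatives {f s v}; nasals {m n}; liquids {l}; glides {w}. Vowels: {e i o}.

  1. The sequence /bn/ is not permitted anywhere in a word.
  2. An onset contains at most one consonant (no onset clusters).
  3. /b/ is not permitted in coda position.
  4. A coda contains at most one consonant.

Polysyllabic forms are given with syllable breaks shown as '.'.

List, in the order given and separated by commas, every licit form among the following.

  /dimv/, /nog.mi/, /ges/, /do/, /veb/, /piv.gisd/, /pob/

/nog.mi/, /ges/, /do/

/dimv/ — violates constraint 4: syllable 1 coda /mv/ has 2 consonants (> 1) → illicit
/nog.mi/ — σ1 onset /n/, coda /g/ ok; σ2 onset /m/, coda /∅/ ok → licit
/ges/ — σ1 onset /g/, coda /s/ ok → licit
/do/ — σ1 onset /d/, coda /∅/ ok → licit
/veb/ — violates constraint 3: syllable 1 coda contains /b/ → illicit
/piv.gisd/ — violates constraint 4: syllable 2 coda /sd/ has 2 consonants (> 1) → illicit
/pob/ — violates constraint 3: syllable 1 coda contains /b/ → illicit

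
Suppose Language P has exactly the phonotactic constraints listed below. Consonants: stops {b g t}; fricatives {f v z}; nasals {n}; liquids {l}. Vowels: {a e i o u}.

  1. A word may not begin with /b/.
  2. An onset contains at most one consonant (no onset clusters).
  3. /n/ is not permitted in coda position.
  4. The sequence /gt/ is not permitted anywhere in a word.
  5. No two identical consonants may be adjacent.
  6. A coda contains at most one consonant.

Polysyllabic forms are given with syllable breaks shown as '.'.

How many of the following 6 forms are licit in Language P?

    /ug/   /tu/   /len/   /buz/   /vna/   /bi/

2

/ug/ — σ1 onset /∅/, coda /g/ ok → licit
/tu/ — σ1 onset /t/, coda /∅/ ok → licit
/len/ — violates constraint 3: syllable 1 coda contains /n/ → illicit
/buz/ — violates constraint 1: word begins with /b/ → illicit
/vna/ — violates constraint 2: syllable 1 onset /vn/ has 2 consonants (> 1) → illicit
/bi/ — violates constraint 1: word begins with /b/ → illicit
Licit: /ug/, /tu/ → 2.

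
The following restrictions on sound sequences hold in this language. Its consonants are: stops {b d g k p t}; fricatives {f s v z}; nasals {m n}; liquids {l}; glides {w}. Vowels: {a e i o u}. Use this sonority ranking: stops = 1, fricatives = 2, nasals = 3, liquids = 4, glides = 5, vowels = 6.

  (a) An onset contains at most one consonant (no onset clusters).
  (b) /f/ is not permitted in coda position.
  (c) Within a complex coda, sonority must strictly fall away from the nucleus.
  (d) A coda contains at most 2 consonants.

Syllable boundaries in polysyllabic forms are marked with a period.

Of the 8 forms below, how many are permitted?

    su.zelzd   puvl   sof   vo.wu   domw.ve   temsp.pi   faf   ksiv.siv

1

su.zelzd — violates constraint (d): syllable 2 coda /lzd/ has 3 consonants (> 2) → not permitted
puvl — violates constraint (c): syllable 1 coda /vl/: /v/ (fricative, 2) → /l/ (liquid, 4) does not fall → not permitted
sof — violates constraint (b): syllable 1 coda contains /f/ → not permitted
vo.wu — σ1 onset /v/, coda /∅/ ok; σ2 onset /w/, coda /∅/ ok → permitted
domw.ve — violates constraint (c): syllable 1 coda /mw/: /m/ (nasal, 3) → /w/ (glide, 5) does not fall → not permitted
temsp.pi — violates constraint (d): syllable 1 coda /msp/ has 3 consonants (> 2) → not permitted
faf — violates constraint (b): syllable 1 coda contains /f/ → not permitted
ksiv.siv — violates constraint (a): syllable 1 onset /ks/ has 2 consonants (> 1) → not permitted
Permitted: vo.wu → 1.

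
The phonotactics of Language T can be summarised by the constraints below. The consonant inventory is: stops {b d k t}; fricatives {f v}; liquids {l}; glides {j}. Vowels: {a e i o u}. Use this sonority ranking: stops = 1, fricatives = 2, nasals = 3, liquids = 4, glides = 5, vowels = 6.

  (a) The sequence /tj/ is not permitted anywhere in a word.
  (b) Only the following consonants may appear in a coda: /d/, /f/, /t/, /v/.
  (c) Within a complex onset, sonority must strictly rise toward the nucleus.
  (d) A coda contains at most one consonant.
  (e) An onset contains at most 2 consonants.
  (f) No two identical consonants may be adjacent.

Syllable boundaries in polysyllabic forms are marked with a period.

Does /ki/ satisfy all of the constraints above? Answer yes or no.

/ki/ — σ1 onset /k/, coda /∅/ ok → licit

yes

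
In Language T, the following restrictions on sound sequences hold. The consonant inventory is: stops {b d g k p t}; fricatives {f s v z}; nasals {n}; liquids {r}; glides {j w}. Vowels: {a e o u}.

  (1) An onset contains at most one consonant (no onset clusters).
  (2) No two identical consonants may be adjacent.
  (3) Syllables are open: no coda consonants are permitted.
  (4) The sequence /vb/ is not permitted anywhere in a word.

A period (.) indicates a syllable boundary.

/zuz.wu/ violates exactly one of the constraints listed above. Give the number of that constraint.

3

/zuz.wu/: syllable 1 coda /z/ has 1 consonant (> 0).
This is a violation of constraint 3: "Syllables are open: no coda consonants are permitted."
The remaining constraints (1, 2, 4) are satisfied.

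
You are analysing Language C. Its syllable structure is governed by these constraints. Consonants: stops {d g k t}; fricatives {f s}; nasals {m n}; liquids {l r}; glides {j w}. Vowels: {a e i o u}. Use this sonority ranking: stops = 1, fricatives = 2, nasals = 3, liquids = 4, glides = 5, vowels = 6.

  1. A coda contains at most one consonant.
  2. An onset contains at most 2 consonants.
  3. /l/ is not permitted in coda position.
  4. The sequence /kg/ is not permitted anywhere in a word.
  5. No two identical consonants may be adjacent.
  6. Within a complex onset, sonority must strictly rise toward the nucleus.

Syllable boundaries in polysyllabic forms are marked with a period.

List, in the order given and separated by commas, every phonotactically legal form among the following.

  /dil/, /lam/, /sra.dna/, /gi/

/lam/, /sra.dna/, /gi/

/dil/ — violates constraint 3: syllable 1 coda contains /l/ → phonotactically illegal
/lam/ — σ1 onset /l/, coda /m/ ok → phonotactically legal
/sra.dna/ — σ1 onset /sr/ (2→4 rises), coda /∅/ ok; σ2 onset /dn/ (1→3 rises), coda /∅/ ok → phonotactically legal
/gi/ — σ1 onset /g/, coda /∅/ ok → phonotactically legal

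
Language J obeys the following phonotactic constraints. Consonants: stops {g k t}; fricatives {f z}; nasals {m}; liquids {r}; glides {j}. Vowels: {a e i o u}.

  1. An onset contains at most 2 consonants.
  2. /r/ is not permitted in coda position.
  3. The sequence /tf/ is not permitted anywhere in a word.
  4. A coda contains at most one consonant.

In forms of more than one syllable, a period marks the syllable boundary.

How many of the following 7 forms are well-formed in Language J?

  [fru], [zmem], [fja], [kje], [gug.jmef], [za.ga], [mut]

[fru] — σ1 onset /fr/ (2C), coda /∅/ ok → well-formed
[zmem] — σ1 onset /zm/ (2C), coda /m/ ok → well-formed
[fja] — σ1 onset /fj/ (2C), coda /∅/ ok → well-formed
[kje] — σ1 onset /kj/ (2C), coda /∅/ ok → well-formed
[gug.jmef] — σ1 onset /g/, coda /g/ ok; σ2 onset /jm/ (2C), coda /f/ ok → well-formed
[za.ga] — σ1 onset /z/, coda /∅/ ok; σ2 onset /g/, coda /∅/ ok → well-formed
[mut] — σ1 onset /m/, coda /t/ ok → well-formed
Well-formed: [fru], [zmem], [fja], [kje], [gug.jmef], [za.ga], [mut] → 7.

7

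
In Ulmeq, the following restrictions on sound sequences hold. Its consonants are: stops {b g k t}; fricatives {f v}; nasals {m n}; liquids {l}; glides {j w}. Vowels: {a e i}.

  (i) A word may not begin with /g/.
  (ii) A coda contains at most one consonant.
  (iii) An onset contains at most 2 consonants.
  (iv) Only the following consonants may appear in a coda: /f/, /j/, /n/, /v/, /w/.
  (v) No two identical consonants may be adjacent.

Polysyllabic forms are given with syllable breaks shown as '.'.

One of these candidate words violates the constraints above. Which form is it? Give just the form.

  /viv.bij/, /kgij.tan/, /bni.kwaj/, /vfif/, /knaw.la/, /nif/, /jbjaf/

/viv.bij/ — σ1 onset /v/, coda /v/ ok; σ2 onset /b/, coda /j/ ok → well-formed
/kgij.tan/ — σ1 onset /kg/ (2C), coda /j/ ok; σ2 onset /t/, coda /n/ ok → well-formed
/bni.kwaj/ — σ1 onset /bn/ (2C), coda /∅/ ok; σ2 onset /kw/ (2C), coda /j/ ok → well-formed
/vfif/ — σ1 onset /vf/ (2C), coda /f/ ok → well-formed
/knaw.la/ — σ1 onset /kn/ (2C), coda /w/ ok; σ2 onset /l/, coda /∅/ ok → well-formed
/nif/ — σ1 onset /n/, coda /f/ ok → well-formed
/jbjaf/ — violates constraint (iii): syllable 1 onset /jbj/ has 3 consonants (> 2) → ill-formed

/jbjaf/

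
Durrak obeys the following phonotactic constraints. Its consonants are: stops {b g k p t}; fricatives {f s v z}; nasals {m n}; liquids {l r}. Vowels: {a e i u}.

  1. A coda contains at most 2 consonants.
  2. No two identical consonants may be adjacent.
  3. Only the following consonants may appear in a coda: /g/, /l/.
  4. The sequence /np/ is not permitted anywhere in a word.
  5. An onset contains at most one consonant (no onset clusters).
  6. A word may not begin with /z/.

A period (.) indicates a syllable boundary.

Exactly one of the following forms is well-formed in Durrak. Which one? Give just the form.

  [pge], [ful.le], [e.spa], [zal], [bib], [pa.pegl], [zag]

[pge] — violates constraint 5: syllable 1 onset /pg/ has 2 consonants (> 1) → ill-formed
[ful.le] — violates constraint 2: adjacent identical consonants /ll/ → ill-formed
[e.spa] — violates constraint 5: syllable 2 onset /sp/ has 2 consonants (> 1) → ill-formed
[zal] — violates constraint 6: word begins with /z/ → ill-formed
[bib] — violates constraint 3: syllable 1 coda contains /b/, which is not a licensed coda consonant → ill-formed
[pa.pegl] — σ1 onset /p/, coda /∅/ ok; σ2 onset /p/, coda /gl/ (2C) ok → well-formed
[zag] — violates constraint 6: word begins with /z/ → ill-formed

[pa.pegl]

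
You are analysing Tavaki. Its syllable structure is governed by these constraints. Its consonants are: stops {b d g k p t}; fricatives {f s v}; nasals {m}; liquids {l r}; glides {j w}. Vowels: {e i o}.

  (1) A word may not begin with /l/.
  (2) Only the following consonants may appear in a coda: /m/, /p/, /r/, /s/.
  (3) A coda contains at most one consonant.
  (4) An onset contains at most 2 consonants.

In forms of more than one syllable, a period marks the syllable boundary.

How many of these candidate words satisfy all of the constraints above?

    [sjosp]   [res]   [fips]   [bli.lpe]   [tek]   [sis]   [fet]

[sjosp] — violates constraint 3: syllable 1 coda /sp/ has 2 consonants (> 1) → ill-formed
[res] — σ1 onset /r/, coda /s/ ok → well-formed
[fips] — violates constraint 3: syllable 1 coda /ps/ has 2 consonants (> 1) → ill-formed
[bli.lpe] — σ1 onset /bl/ (2C), coda /∅/ ok; σ2 onset /lp/ (2C), coda /∅/ ok → well-formed
[tek] — violates constraint 2: syllable 1 coda contains /k/, which is not a licensed coda consonant → ill-formed
[sis] — σ1 onset /s/, coda /s/ ok → well-formed
[fet] — violates constraint 2: syllable 1 coda contains /t/, which is not a licensed coda consonant → ill-formed
Well-formed: [res], [bli.lpe], [sis] → 3.

3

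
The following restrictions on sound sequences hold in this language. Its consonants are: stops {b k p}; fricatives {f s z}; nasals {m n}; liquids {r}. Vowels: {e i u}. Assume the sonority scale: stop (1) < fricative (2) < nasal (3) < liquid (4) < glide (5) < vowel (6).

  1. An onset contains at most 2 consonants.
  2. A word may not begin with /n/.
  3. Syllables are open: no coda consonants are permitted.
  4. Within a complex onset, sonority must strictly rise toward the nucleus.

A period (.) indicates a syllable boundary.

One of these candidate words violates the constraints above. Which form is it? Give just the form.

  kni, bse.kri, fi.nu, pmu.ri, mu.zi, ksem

ksem

kni — σ1 onset /kn/ (1→3 rises), coda /∅/ ok → well-formed
bse.kri — σ1 onset /bs/ (1→2 rises), coda /∅/ ok; σ2 onset /kr/ (1→4 rises), coda /∅/ ok → well-formed
fi.nu — σ1 onset /f/, coda /∅/ ok; σ2 onset /n/, coda /∅/ ok → well-formed
pmu.ri — σ1 onset /pm/ (1→3 rises), coda /∅/ ok; σ2 onset /r/, coda /∅/ ok → well-formed
mu.zi — σ1 onset /m/, coda /∅/ ok; σ2 onset /z/, coda /∅/ ok → well-formed
ksem — violates constraint 3: syllable 1 coda /m/ has 1 consonant (> 0) → ill-formed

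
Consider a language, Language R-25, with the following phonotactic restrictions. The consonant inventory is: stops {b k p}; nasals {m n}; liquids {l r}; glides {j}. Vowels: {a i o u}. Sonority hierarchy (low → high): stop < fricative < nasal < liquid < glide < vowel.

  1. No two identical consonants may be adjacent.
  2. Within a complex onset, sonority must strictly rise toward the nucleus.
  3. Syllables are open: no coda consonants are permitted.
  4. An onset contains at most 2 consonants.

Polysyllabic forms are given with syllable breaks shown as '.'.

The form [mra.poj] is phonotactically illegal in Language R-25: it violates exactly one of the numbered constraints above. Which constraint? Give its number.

[mra.poj]: syllable 2 coda /j/ has 1 consonant (> 0).
This is a violation of constraint 3: "Syllables are open: no coda consonants are permitted."
The remaining constraints (1, 2, 4) are satisfied.

3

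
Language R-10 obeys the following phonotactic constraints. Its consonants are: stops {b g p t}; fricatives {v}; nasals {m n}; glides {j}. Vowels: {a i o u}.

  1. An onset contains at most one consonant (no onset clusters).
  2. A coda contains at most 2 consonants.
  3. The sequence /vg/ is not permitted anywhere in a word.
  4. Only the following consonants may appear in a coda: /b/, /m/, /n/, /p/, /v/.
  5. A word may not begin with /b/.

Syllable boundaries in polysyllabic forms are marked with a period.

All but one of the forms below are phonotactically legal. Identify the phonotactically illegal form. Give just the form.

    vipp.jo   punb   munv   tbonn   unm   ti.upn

tbonn

vipp.jo — σ1 onset /v/, coda /pp/ (2C) ok; σ2 onset /j/, coda /∅/ ok → phonotactically legal
punb — σ1 onset /p/, coda /nb/ (2C) ok → phonotactically legal
munv — σ1 onset /m/, coda /nv/ (2C) ok → phonotactically legal
tbonn — violates constraint 1: syllable 1 onset /tb/ has 2 consonants (> 1) → phonotactically illegal
unm — σ1 onset /∅/, coda /nm/ (2C) ok → phonotactically legal
ti.upn — σ1 onset /t/, coda /∅/ ok; σ2 onset /∅/, coda /pn/ (2C) ok → phonotactically legal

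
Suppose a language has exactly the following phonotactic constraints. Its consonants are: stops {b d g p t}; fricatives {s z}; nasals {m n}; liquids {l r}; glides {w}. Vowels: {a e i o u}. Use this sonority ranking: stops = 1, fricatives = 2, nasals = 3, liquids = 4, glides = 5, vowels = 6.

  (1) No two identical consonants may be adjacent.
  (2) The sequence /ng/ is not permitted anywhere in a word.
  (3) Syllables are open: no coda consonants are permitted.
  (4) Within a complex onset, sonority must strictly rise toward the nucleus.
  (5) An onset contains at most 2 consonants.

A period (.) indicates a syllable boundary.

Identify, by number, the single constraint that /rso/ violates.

4

/rso/: syllable 1 onset /rs/: /r/ (liquid, 4) → /s/ (fricative, 2) does not rise.
This is a violation of constraint 4: "Within a complex onset, sonority must strictly rise toward the nucleus."
The remaining constraints (1, 2, 3, 5) are satisfied.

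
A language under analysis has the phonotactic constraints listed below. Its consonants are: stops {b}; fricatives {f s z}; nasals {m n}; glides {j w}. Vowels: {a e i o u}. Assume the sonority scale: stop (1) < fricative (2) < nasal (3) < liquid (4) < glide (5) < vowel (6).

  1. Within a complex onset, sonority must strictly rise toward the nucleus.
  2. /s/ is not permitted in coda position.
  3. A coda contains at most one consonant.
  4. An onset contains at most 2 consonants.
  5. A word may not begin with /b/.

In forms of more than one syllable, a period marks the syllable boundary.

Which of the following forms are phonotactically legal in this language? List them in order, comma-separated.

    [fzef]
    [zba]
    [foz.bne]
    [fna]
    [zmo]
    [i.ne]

[foz.bne], [fna], [zmo], [i.ne]

[fzef] — violates constraint 1: syllable 1 onset /fz/: /f/ (fricative, 2) → /z/ (fricative, 2) does not rise → phonotactically illegal
[zba] — violates constraint 1: syllable 1 onset /zb/: /z/ (fricative, 2) → /b/ (stop, 1) does not rise → phonotactically illegal
[foz.bne] — σ1 onset /f/, coda /z/ ok; σ2 onset /bn/ (1→3 rises), coda /∅/ ok → phonotactically legal
[fna] — σ1 onset /fn/ (2→3 rises), coda /∅/ ok → phonotactically legal
[zmo] — σ1 onset /zm/ (2→3 rises), coda /∅/ ok → phonotactically legal
[i.ne] — σ1 onset /∅/, coda /∅/ ok; σ2 onset /n/, coda /∅/ ok → phonotactically legal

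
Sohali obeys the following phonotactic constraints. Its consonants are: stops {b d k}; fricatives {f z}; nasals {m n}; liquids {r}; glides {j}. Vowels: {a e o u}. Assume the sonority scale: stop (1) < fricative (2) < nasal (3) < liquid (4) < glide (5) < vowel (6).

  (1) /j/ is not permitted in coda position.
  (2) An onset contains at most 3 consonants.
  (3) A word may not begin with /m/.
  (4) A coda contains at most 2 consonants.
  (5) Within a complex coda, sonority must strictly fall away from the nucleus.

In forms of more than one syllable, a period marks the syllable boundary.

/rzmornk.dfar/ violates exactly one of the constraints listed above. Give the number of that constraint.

/rzmornk.dfar/: syllable 1 coda /rnk/ has 3 consonants (> 2).
This is a violation of constraint 4: "A coda contains at most 2 consonants."
The remaining constraints (1, 2, 3, 5) are satisfied.

4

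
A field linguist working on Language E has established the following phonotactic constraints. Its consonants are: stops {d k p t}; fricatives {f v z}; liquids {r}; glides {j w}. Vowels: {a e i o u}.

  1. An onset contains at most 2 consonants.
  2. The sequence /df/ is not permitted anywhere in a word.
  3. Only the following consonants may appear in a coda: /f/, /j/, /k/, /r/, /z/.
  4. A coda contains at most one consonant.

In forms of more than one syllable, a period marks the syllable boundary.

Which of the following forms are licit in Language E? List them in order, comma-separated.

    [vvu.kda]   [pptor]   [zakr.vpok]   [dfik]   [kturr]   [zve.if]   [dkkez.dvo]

[vvu.kda], [zve.if]

[vvu.kda] — σ1 onset /vv/ (2C), coda /∅/ ok; σ2 onset /kd/ (2C), coda /∅/ ok → licit
[pptor] — violates constraint 1: syllable 1 onset /ppt/ has 3 consonants (> 2) → illicit
[zakr.vpok] — violates constraint 4: syllable 1 coda /kr/ has 2 consonants (> 1) → illicit
[dfik] — violates constraint 2: contains banned sequence /df/ → illicit
[kturr] — violates constraint 4: syllable 1 coda /rr/ has 2 consonants (> 1) → illicit
[zve.if] — σ1 onset /zv/ (2C), coda /∅/ ok; σ2 onset /∅/, coda /f/ ok → licit
[dkkez.dvo] — violates constraint 1: syllable 1 onset /dkk/ has 3 consonants (> 2) → illicit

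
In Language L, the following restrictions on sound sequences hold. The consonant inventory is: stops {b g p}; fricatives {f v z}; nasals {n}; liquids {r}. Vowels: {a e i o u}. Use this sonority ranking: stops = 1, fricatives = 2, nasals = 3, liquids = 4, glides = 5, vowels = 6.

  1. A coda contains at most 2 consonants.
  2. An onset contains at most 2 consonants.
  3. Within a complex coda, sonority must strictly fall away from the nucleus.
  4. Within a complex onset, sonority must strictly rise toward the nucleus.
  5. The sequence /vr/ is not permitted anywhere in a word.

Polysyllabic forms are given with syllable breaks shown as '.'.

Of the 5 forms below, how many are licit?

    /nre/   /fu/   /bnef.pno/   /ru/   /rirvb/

/nre/ — σ1 onset /nr/ (3→4 rises), coda /∅/ ok → licit
/fu/ — σ1 onset /f/, coda /∅/ ok → licit
/bnef.pno/ — σ1 onset /bn/ (1→3 rises), coda /f/ ok; σ2 onset /pn/ (1→3 rises), coda /∅/ ok → licit
/ru/ — σ1 onset /r/, coda /∅/ ok → licit
/rirvb/ — violates constraint 1: syllable 1 coda /rvb/ has 3 consonants (> 2) → illicit
Licit: /nre/, /fu/, /bnef.pno/, /ru/ → 4.

4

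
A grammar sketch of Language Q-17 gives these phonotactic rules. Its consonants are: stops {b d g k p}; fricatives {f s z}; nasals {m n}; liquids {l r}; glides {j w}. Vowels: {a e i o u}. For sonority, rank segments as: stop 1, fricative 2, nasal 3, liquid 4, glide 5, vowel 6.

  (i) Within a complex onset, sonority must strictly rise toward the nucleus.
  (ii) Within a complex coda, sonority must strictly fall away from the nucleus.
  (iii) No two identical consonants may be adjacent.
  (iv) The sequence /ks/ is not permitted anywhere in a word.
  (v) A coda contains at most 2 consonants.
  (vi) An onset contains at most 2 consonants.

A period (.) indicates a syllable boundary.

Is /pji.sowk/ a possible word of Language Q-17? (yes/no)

/pji.sowk/ — σ1 onset /pj/ (1→5 rises), coda /∅/ ok; σ2 onset /s/, coda /wk/ (5→1 falls) ok → licit

yes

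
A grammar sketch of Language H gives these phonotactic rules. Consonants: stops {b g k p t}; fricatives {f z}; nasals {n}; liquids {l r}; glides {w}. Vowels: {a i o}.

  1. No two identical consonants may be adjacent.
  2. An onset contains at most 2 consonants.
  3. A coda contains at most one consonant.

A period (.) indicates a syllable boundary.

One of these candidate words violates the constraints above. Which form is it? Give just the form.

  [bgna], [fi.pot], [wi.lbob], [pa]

[bgna] — violates constraint 2: syllable 1 onset /bgn/ has 3 consonants (> 2) → phonotactically illegal
[fi.pot] — σ1 onset /f/, coda /∅/ ok; σ2 onset /p/, coda /t/ ok → phonotactically legal
[wi.lbob] — σ1 onset /w/, coda /∅/ ok; σ2 onset /lb/ (2C), coda /b/ ok → phonotactically legal
[pa] — σ1 onset /p/, coda /∅/ ok → phonotactically legal

[bgna]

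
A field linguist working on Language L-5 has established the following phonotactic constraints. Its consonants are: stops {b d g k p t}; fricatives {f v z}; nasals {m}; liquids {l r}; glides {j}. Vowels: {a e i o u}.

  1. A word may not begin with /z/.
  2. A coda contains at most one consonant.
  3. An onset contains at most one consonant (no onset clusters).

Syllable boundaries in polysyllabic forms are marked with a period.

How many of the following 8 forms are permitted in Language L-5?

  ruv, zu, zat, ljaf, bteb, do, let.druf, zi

2

ruv — σ1 onset /r/, coda /v/ ok → permitted
zu — violates constraint 1: word begins with /z/ → not permitted
zat — violates constraint 1: word begins with /z/ → not permitted
ljaf — violates constraint 3: syllable 1 onset /lj/ has 2 consonants (> 1) → not permitted
bteb — violates constraint 3: syllable 1 onset /bt/ has 2 consonants (> 1) → not permitted
do — σ1 onset /d/, coda /∅/ ok → permitted
let.druf — violates constraint 3: syllable 2 onset /dr/ has 2 consonants (> 1) → not permitted
zi — violates constraint 1: word begins with /z/ → not permitted
Permitted: ruv, do → 2.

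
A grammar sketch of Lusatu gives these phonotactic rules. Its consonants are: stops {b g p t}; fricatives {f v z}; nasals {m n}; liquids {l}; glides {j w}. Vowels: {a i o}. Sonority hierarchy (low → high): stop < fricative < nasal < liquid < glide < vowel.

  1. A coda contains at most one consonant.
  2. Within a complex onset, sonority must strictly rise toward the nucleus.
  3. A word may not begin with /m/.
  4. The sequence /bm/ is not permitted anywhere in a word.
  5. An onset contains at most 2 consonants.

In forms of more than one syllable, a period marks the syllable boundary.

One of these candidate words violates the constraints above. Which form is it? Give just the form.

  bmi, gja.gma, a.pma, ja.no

bmi — violates constraint 4: contains banned sequence /bm/ → illicit
gja.gma — σ1 onset /gj/ (1→5 rises), coda /∅/ ok; σ2 onset /gm/ (1→3 rises), coda /∅/ ok → licit
a.pma — σ1 onset /∅/, coda /∅/ ok; σ2 onset /pm/ (1→3 rises), coda /∅/ ok → licit
ja.no — σ1 onset /j/, coda /∅/ ok; σ2 onset /n/, coda /∅/ ok → licit

bmi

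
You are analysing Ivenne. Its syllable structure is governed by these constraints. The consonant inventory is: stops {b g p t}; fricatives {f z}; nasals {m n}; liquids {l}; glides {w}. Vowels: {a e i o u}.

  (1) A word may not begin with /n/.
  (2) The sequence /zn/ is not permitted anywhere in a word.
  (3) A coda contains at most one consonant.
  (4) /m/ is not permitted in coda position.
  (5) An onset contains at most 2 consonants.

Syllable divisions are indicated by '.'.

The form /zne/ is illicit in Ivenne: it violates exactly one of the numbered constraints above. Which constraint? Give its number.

2

/zne/: contains banned sequence /zn/.
This is a violation of constraint 2: "The sequence /zn/ is not permitted anywhere in a word."
The remaining constraints (1, 3, 4, 5) are satisfied.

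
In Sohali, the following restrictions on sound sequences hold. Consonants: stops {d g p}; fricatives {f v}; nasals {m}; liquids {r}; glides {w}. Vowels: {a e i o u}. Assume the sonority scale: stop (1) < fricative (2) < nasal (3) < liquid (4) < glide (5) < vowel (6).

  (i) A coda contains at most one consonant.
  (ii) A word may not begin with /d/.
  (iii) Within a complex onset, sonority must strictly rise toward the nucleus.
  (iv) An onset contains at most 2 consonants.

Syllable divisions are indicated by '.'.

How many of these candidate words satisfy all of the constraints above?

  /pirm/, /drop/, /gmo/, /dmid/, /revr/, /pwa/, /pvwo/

/pirm/ — violates constraint (i): syllable 1 coda /rm/ has 2 consonants (> 1) → illicit
/drop/ — violates constraint (ii): word begins with /d/ → illicit
/gmo/ — σ1 onset /gm/ (1→3 rises), coda /∅/ ok → licit
/dmid/ — violates constraint (ii): word begins with /d/ → illicit
/revr/ — violates constraint (i): syllable 1 coda /vr/ has 2 consonants (> 1) → illicit
/pwa/ — σ1 onset /pw/ (1→5 rises), coda /∅/ ok → licit
/pvwo/ — violates constraint (iv): syllable 1 onset /pvw/ has 3 consonants (> 2) → illicit
Licit: /gmo/, /pwa/ → 2.

2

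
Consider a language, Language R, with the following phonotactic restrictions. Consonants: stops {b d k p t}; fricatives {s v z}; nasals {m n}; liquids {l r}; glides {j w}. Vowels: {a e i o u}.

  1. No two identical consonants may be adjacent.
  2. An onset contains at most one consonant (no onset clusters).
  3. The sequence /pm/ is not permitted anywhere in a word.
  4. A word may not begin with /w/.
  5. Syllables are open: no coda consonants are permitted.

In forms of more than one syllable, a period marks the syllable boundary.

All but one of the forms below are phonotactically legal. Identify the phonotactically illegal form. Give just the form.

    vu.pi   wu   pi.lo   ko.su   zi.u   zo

wu

vu.pi — σ1 onset /v/, coda /∅/ ok; σ2 onset /p/, coda /∅/ ok → phonotactically legal
wu — violates constraint 4: word begins with /w/ → phonotactically illegal
pi.lo — σ1 onset /p/, coda /∅/ ok; σ2 onset /l/, coda /∅/ ok → phonotactically legal
ko.su — σ1 onset /k/, coda /∅/ ok; σ2 onset /s/, coda /∅/ ok → phonotactically legal
zi.u — σ1 onset /z/, coda /∅/ ok; σ2 onset /∅/, coda /∅/ ok → phonotactically legal
zo — σ1 onset /z/, coda /∅/ ok → phonotactically legal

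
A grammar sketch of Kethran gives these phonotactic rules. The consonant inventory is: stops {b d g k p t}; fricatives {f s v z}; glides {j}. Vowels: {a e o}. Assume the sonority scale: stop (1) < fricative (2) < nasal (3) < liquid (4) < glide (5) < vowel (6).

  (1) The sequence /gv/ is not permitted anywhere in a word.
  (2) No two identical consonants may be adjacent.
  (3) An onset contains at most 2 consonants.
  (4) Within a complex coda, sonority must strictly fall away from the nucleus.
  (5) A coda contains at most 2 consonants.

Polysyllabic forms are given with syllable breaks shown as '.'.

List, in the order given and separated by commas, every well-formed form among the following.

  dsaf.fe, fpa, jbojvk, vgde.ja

dsaf.fe — violates constraint 2: adjacent identical consonants /ff/ → ill-formed
fpa — σ1 onset /fp/ (2C), coda /∅/ ok → well-formed
jbojvk — violates constraint 5: syllable 1 coda /jvk/ has 3 consonants (> 2) → ill-formed
vgde.ja — violates constraint 3: syllable 1 onset /vgd/ has 3 consonants (> 2) → ill-formed

fpa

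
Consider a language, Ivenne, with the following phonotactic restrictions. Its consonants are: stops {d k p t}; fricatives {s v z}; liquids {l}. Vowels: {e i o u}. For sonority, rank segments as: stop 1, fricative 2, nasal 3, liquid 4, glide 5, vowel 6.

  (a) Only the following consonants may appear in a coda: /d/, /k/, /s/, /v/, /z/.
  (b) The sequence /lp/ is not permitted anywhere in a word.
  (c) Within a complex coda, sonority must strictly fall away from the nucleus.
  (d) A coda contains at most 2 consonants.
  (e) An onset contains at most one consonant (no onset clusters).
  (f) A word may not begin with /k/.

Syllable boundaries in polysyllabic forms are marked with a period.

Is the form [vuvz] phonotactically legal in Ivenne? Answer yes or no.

[vuvz] — violates constraint (c): syllable 1 coda /vz/: /v/ (fricative, 2) → /z/ (fricative, 2) does not fall → phonotactically illegal

no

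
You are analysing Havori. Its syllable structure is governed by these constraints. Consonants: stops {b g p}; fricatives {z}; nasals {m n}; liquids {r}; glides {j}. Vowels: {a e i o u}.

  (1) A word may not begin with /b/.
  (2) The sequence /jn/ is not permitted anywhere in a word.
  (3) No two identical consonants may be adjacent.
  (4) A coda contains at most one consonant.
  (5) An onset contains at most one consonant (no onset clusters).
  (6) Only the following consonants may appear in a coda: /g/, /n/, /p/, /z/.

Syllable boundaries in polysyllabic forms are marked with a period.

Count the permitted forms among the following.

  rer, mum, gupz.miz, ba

0

rer — violates constraint 6: syllable 1 coda contains /r/, which is not a licensed coda consonant → not permitted
mum — violates constraint 6: syllable 1 coda contains /m/, which is not a licensed coda consonant → not permitted
gupz.miz — violates constraint 4: syllable 1 coda /pz/ has 2 consonants (> 1) → not permitted
ba — violates constraint 1: word begins with /b/ → not permitted
No form is permitted → 0.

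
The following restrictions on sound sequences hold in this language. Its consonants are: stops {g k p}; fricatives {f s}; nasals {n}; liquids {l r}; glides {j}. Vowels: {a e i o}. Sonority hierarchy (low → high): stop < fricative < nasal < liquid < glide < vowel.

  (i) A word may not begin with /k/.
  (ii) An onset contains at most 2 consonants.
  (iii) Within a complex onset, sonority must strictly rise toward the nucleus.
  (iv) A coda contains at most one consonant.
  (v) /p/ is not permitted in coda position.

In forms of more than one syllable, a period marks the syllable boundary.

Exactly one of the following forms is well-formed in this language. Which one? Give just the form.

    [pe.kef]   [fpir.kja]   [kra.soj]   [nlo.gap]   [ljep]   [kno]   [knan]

[pe.kef] — σ1 onset /p/, coda /∅/ ok; σ2 onset /k/, coda /f/ ok → well-formed
[fpir.kja] — violates constraint (iii): syllable 1 onset /fp/: /f/ (fricative, 2) → /p/ (stop, 1) does not rise → ill-formed
[kra.soj] — violates constraint (i): word begins with /k/ → ill-formed
[nlo.gap] — violates constraint (v): syllable 2 coda contains /p/ → ill-formed
[ljep] — violates constraint (v): syllable 1 coda contains /p/ → ill-formed
[kno] — violates constraint (i): word begins with /k/ → ill-formed
[knan] — violates constraint (i): word begins with /k/ → ill-formed

[pe.kef]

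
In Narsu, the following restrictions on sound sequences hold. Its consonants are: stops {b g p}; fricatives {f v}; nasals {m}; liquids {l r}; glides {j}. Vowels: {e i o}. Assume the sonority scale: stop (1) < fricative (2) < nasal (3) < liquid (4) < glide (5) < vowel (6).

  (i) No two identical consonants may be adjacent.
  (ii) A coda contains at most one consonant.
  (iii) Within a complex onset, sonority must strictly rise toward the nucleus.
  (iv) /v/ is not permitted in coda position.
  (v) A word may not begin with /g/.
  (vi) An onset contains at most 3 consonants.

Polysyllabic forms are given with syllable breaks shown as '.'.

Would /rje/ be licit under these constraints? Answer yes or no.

/rje/ — σ1 onset /rj/ (4→5 rises), coda /∅/ ok → licit

yes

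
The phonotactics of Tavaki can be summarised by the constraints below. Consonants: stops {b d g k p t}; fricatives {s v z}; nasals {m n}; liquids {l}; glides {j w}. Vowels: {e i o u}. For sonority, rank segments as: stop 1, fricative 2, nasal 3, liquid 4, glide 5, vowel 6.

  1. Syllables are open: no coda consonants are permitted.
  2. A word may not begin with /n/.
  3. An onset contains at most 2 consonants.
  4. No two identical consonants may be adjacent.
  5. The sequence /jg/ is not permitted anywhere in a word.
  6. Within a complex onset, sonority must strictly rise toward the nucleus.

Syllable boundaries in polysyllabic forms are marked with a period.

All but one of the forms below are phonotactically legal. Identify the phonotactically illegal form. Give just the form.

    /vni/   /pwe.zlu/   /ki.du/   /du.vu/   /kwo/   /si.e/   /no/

/no/

/vni/ — σ1 onset /vn/ (2→3 rises), coda /∅/ ok → phonotactically legal
/pwe.zlu/ — σ1 onset /pw/ (1→5 rises), coda /∅/ ok; σ2 onset /zl/ (2→4 rises), coda /∅/ ok → phonotactically legal
/ki.du/ — σ1 onset /k/, coda /∅/ ok; σ2 onset /d/, coda /∅/ ok → phonotactically legal
/du.vu/ — σ1 onset /d/, coda /∅/ ok; σ2 onset /v/, coda /∅/ ok → phonotactically legal
/kwo/ — σ1 onset /kw/ (1→5 rises), coda /∅/ ok → phonotactically legal
/si.e/ — σ1 onset /s/, coda /∅/ ok; σ2 onset /∅/, coda /∅/ ok → phonotactically legal
/no/ — violates constraint 2: word begins with /n/ → phonotactically illegal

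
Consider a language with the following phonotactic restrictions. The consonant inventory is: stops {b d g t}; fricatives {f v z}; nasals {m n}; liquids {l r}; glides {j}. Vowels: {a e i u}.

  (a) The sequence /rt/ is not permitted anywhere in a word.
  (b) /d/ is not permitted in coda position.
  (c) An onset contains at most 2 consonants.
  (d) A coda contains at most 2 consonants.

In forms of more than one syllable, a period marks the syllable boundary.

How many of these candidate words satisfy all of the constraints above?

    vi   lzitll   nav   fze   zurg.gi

vi — σ1 onset /v/, coda /∅/ ok → licit
lzitll — violates constraint (d): syllable 1 coda /tll/ has 3 consonants (> 2) → illicit
nav — σ1 onset /n/, coda /v/ ok → licit
fze — σ1 onset /fz/ (2C), coda /∅/ ok → licit
zurg.gi — σ1 onset /z/, coda /rg/ (2C) ok; σ2 onset /g/, coda /∅/ ok → licit
Licit: vi, nav, fze, zurg.gi → 4.

4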